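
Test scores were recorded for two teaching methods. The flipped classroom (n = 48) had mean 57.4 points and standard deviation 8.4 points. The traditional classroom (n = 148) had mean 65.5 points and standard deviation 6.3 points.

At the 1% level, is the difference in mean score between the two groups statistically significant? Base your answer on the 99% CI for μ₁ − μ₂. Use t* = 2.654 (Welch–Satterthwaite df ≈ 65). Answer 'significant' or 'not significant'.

significant

Per-group SEs: s₁/√n₁ = 8.4/√48 = 1.2124, s₂/√n₂ = 6.3/√148 = 0.5179.
Unpooled SE of the difference: √(1.46991376 + 0.26822041) = 1.3184.
Margin of error = t* · SE = 2.654 × 1.3184 = 3.4990.
x̄₁ − x̄₂ = 57.4 − 65.5 = -8.1000.
CI: -8.1000 ± 3.4990 = (-11.5990, -4.6010).
The interval (-11.5990, -4.6010) does not contain 0, so the difference is significant.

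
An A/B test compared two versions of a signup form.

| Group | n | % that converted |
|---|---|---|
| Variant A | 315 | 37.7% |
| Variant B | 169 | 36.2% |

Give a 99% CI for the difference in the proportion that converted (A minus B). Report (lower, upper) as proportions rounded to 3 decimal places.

The two standard errors are √(0.3770×0.6230/315) = 0.02731 and √(0.3620×0.6380/169) = 0.03697.
Because the samples are independent, SE_diff = √(0.02731² + 0.03697²) = 0.04596.
Using z* = 2.576 for 99%, ME = 2.576 × 0.04596 = 0.11839.
p̂₁ − p̂₂ = 0.0150; interval 0.0150 ± 0.11839 gives (-0.103, 0.133).

(-0.103, 0.133)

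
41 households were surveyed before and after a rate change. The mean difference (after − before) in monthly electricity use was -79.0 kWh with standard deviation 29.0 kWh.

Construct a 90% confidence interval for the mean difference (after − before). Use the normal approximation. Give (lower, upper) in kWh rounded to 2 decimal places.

(-86.45, -71.55)

Paired design: SE = s_d/√n = 29.0/√41 = 4.5290.
z* = 1.645; margin of error = 1.645 × 4.5290 = 7.4502.
-79.0 ± 7.4502 → (-86.45, -71.55).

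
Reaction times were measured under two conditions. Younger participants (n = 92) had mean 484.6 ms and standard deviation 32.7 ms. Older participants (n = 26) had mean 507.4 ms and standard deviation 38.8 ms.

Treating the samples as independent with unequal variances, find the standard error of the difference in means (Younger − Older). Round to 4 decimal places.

SE₁ = s₁/√n₁ = 32.7/√92 = 3.4092; SE₂ = 38.8/√26 = 7.6093.
Independent samples, unequal variances: SE_diff = √(SE₁² + SE₂²) = √(11.62264464 + 57.90144649) = 8.3381.

8.3381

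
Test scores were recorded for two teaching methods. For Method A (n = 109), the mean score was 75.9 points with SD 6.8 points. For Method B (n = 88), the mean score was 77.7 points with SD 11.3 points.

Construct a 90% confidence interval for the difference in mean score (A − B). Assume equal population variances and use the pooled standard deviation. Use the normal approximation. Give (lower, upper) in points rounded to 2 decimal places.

(-3.94, 0.34)

s_p = √[((n₁−1)s₁² + (n₂−1)s₂²)/(n₁+n₂−2)] = √[(108·6.8² + 87·11.3²)/195] = 9.0873.
SE = 9.0873·√(1/109 + 1/88) = 1.3023.
With z* = 1.645, margin = 1.645 × 1.3023 = 2.1423.
x̄₁ − x̄₂ = 75.9 − 77.7 = -1.8000; interval -1.8000 ± 2.1423 = (-3.94, 0.34).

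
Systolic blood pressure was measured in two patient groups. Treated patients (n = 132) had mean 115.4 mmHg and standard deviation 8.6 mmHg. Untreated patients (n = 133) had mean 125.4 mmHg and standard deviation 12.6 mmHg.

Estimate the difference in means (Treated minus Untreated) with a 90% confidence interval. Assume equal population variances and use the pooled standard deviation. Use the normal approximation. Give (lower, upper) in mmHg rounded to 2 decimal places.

(-12.18, -7.82)

s_p = √[((n₁−1)s₁² + (n₂−1)s₂²)/(n₁+n₂−2)] = √[(131·8.6² + 132·12.6²)/263] = 10.7945.
SE = 10.7945·√(1/132 + 1/133) = 1.3262.
With z* = 1.645, margin = 1.645 × 1.3262 = 2.1816.
x̄₁ − x̄₂ = 115.4 − 125.4 = -10.0000; interval -10.0000 ± 2.1816 = (-12.18, -7.82).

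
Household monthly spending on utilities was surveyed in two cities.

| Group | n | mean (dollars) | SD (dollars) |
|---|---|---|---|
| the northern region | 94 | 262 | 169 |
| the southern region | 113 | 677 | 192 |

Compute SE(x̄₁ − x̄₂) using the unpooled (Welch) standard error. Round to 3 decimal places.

25.101

Standard errors of each mean: 169/√94 = 17.4310 and 192/√113 = 18.0618.
SE(x̄₁ − x̄₂) = √(17.4310² + 18.0618²) = 25.1012 for independent samples with unequal variances.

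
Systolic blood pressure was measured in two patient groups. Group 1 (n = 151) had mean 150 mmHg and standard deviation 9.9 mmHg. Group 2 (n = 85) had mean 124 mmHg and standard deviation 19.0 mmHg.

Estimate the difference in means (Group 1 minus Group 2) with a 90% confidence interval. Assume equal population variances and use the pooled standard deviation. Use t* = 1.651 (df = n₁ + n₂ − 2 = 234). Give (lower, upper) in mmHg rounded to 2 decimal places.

(22.89, 29.11)

s_p = √[((n₁−1)s₁² + (n₂−1)s₂²)/(n₁+n₂−2)] = √[(150·9.9² + 84·19.0²)/234] = 13.8714.
SE = 13.8714·√(1/151 + 1/85) = 1.8810.
With t* = 1.651, margin = 1.651 × 1.8810 = 3.1055.
x̄₁ − x̄₂ = 150 − 124 = 26.0000; interval 26.0000 ± 3.1055 = (22.89, 29.11).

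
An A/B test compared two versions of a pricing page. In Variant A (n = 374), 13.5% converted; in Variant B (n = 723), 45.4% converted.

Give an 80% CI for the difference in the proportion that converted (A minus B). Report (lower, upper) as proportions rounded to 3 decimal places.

SE₁ = √(p̂₁(1−p̂₁)/n₁) = √(0.1350·0.8650/374) = 0.01767; SE₂ = √(0.4540·0.5460/723) = 0.01852.
Independent samples: SE of the difference = √(SE₁² + SE₂²) = √(0.0003122289 + 0.0003429904) = 0.02560.
z* for 80% confidence is 1.282, so the margin of error is 1.282 × 0.02560 = 0.03282.
Point estimate p̂₁ − p̂₂ = 0.1350 − 0.4540 = -0.3190.
-0.3190 ± 0.03282 → (-0.352, -0.286).

(-0.352, -0.286)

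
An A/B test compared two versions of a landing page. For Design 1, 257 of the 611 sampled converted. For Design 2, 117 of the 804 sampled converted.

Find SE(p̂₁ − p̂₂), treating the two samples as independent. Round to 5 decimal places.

0.02353

Sample proportions: 257/611 = 0.4206, 117/804 = 0.1455.
Each SE is √(p̂(1−p̂)/n): √(0.4206·0.5794/611) = 0.01997 and √(0.1455·0.8545/804) = 0.01244.
SE(p̂₁ − p̂₂) = √(SE₁² + SE₂²) = √(0.0003988009 + 0.0001547536) = 0.02353, since the two samples are independent.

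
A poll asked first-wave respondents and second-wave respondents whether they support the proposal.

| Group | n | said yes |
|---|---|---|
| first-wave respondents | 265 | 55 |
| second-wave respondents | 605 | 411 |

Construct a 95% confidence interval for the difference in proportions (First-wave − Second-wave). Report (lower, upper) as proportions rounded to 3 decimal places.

(-0.533, -0.410)

p̂₁ = 55/265 = 0.2075 and p̂₂ = 411/605 = 0.6793.
SE₁ = √(p̂₁(1−p̂₁)/n₁) = √(0.2075·0.7925/265) = 0.02491; SE₂ = √(0.6793·0.3207/605) = 0.01898.
Independent samples: SE of the difference = √(SE₁² + SE₂²) = √(0.0006205081 + 0.0003602404) = 0.03132.
z* for 95% confidence is 1.960, so the margin of error is 1.960 × 0.03132 = 0.06139.
Point estimate p̂₁ − p̂₂ = 0.2075 − 0.6793 = -0.4718.
-0.4718 ± 0.06139 → (-0.533, -0.410).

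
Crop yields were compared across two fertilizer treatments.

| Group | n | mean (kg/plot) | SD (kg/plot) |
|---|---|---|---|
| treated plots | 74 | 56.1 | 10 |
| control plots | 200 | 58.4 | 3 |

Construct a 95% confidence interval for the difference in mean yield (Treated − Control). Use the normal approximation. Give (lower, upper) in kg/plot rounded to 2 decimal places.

Per-group SEs: s₁/√n₁ = 10/√74 = 1.1625, s₂/√n₂ = 3/√200 = 0.2121.
Unpooled SE of the difference: √(1.35140625 + 0.04498641) = 1.1817.
Margin of error = z* · SE = 1.960 × 1.1817 = 2.3161.
x̄₁ − x̄₂ = 56.1 − 58.4 = -2.3000.
CI: -2.3000 ± 2.3161 = (-4.62, 0.02).

(-4.62, 0.02)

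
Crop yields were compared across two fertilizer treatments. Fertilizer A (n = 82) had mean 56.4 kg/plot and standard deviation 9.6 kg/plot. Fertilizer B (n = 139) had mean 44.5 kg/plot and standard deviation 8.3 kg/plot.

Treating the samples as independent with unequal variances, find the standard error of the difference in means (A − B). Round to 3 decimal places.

Standard errors of each mean: 9.6/√82 = 1.0601 and 8.3/√139 = 0.7040.
SE(x̄₁ − x̄₂) = √(1.0601² + 0.7040²) = 1.2726 for independent samples with unequal variances.

1.273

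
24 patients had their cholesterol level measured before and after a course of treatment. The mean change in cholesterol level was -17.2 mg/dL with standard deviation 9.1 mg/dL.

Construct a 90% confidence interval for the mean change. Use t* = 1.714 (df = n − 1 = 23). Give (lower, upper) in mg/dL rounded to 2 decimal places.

(-20.38, -14.02)

Paired design: SE = s_d/√n = 9.1/√24 = 1.8575.
t* = 1.714; margin of error = 1.714 × 1.8575 = 3.1838.
-17.2 ± 3.1838 → (-20.38, -14.02).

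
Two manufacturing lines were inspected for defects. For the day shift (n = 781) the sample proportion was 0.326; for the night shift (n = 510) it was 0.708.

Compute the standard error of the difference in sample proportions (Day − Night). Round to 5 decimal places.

0.02620

The two standard errors are √(0.3260×0.6740/781) = 0.01677 and √(0.7080×0.2920/510) = 0.02013.
Because the samples are independent, SE_diff = √(0.01677² + 0.02013²) = 0.02620.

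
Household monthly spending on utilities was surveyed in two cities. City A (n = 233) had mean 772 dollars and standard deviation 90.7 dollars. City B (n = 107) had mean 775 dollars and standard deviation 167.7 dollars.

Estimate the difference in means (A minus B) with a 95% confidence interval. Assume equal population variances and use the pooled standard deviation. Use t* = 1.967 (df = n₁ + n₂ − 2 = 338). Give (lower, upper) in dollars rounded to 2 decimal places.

s_p = √[((n₁−1)s₁² + (n₂−1)s₂²)/(n₁+n₂−2)] = √[(232·90.7² + 106·167.7²)/338] = 120.2760.
SE = 120.2760·√(1/233 + 1/107) = 14.0459.
With t* = 1.967, margin = 1.967 × 14.0459 = 27.6283.
x̄₁ − x̄₂ = 772 − 775 = -3.0000; interval -3.0000 ± 27.6283 = (-30.63, 24.63).

(-30.63, 24.63)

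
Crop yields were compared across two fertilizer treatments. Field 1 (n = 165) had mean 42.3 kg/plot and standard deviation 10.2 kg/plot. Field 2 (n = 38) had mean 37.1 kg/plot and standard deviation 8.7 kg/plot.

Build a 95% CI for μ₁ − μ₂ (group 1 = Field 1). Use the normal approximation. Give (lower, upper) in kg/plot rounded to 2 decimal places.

(2.03, 8.37)

Per-group SEs: s₁/√n₁ = 10.2/√165 = 0.7941, s₂/√n₂ = 8.7/√38 = 1.4113.
Unpooled SE of the difference: √(0.63059481 + 1.99176769) = 1.6194.
Margin of error = z* · SE = 1.960 × 1.6194 = 3.1740.
x̄₁ − x̄₂ = 42.3 − 37.1 = 5.2000.
CI: 5.2000 ± 3.1740 = (2.03, 8.37).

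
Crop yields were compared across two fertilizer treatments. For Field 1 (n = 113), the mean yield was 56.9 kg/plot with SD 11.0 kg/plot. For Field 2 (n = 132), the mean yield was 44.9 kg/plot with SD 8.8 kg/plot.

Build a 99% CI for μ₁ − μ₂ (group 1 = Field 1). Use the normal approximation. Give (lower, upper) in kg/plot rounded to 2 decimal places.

Standard errors of each mean: 11.0/√113 = 1.0348 and 8.8/√132 = 0.7659.
SE(x̄₁ − x̄₂) = √(1.0348² + 0.7659²) = 1.2874 for independent samples with unequal variances.
With z* = 2.576, the margin is 2.576 × 1.2874 = 3.3163.
x̄₁ − x̄₂ = 56.9 − 44.9 = 12.0000; the interval is 12.0000 ± 3.3163 = (8.68, 15.32).

(8.68, 15.32)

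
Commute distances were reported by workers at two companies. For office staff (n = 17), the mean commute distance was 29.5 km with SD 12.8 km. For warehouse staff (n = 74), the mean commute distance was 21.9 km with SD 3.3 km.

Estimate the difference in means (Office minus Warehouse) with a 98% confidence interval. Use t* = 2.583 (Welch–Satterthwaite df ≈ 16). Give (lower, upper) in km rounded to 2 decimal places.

(-0.48, 15.68)

Standard errors of each mean: 12.8/√17 = 3.1045 and 3.3/√74 = 0.3836.
SE(x̄₁ − x̄₂) = √(3.1045² + 0.3836²) = 3.1281 for independent samples with unequal variances.
With t* = 2.583, the margin is 2.583 × 3.1281 = 8.0799.
x̄₁ − x̄₂ = 29.5 − 21.9 = 7.6000; the interval is 7.6000 ± 8.0799 = (-0.48, 15.68).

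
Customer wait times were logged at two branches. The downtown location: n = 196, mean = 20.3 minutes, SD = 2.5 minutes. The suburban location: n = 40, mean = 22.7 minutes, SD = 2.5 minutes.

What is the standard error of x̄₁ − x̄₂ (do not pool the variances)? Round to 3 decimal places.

0.434

Per-group SEs: s₁/√n₁ = 2.5/√196 = 0.1786, s₂/√n₂ = 2.5/√40 = 0.3953.
Unpooled SE of the difference: √(0.03189796 + 0.15626209) = 0.4338.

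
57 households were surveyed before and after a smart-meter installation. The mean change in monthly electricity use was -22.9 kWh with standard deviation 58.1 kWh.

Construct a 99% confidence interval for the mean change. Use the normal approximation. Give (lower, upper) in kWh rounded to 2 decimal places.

Paired design: SE = s_d/√n = 58.1/√57 = 7.6955.
z* = 2.576; margin of error = 2.576 × 7.6955 = 19.8236.
-22.9 ± 19.8236 → (-42.72, -3.08).

(-42.72, -3.08)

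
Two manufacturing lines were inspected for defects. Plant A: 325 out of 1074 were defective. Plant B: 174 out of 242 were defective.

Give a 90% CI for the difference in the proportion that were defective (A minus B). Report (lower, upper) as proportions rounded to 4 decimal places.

(-0.4692, -0.3636)

First, p̂₁ = 325/1074 = 0.3026; p̂₂ = 174/242 = 0.7190.
The two standard errors are √(0.3026×0.6974/1074) = 0.01402 and √(0.7190×0.2810/242) = 0.02889.
Because the samples are independent, SE_diff = √(0.01402² + 0.02889²) = 0.03211.
Using z* = 1.645 for 90%, ME = 1.645 × 0.03211 = 0.05282.
p̂₁ − p̂₂ = -0.4164; interval -0.4164 ± 0.05282 gives (-0.4692, -0.3636).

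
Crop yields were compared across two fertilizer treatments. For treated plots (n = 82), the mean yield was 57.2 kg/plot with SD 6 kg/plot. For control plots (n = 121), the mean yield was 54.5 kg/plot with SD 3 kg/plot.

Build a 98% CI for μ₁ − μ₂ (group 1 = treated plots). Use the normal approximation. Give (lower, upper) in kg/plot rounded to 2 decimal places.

(1.03, 4.37)

Per-group SEs: s₁/√n₁ = 6/√82 = 0.6626, s₂/√n₂ = 3/√121 = 0.2727.
Unpooled SE of the difference: √(0.43903876 + 0.07436529) = 0.7165.
Margin of error = z* · SE = 2.326 × 0.7165 = 1.6666.
x̄₁ − x̄₂ = 57.2 − 54.5 = 2.7000.
CI: 2.7000 ± 1.6666 = (1.03, 4.37).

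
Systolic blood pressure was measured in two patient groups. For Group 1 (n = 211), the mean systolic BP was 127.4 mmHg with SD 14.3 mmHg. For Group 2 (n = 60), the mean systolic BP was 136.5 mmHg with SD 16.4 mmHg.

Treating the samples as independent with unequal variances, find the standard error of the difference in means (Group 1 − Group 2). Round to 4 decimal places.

2.3349

Per-group SEs: s₁/√n₁ = 14.3/√211 = 0.9845, s₂/√n₂ = 16.4/√60 = 2.1172.
Unpooled SE of the difference: √(0.96924025 + 4.48253584) = 2.3349.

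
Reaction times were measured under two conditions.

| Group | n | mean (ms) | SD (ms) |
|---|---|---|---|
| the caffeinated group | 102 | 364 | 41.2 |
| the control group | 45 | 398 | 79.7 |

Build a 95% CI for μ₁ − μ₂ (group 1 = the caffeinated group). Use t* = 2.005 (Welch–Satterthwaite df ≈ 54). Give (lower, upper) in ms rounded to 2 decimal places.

SE₁ = s₁/√n₁ = 41.2/√102 = 4.0794; SE₂ = 79.7/√45 = 11.8810.
Independent samples, unequal variances: SE_diff = √(SE₁² + SE₂²) = √(16.64150436 + 141.158161) = 12.5618.
t* = 2.005, so margin of error = 2.005 × 12.5618 = 25.1864.
Difference in means = 364 − 398 = -34.0000.
-34.0000 ± 25.1864 → (-59.19, -8.81).

(-59.19, -8.81)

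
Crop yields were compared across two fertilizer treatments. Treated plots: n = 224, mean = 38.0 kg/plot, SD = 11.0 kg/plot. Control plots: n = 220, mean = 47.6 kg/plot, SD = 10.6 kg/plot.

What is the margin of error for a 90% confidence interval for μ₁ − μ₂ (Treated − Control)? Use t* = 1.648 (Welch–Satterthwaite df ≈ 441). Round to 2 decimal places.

SE₁ = s₁/√n₁ = 11.0/√224 = 0.7350; SE₂ = 10.6/√220 = 0.7147.
Independent samples, unequal variances: SE_diff = √(SE₁² + SE₂²) = √(0.540225 + 0.51079609) = 1.0252.
t* = 1.648, so margin of error = 1.648 × 1.0252 = 1.6895.

1.69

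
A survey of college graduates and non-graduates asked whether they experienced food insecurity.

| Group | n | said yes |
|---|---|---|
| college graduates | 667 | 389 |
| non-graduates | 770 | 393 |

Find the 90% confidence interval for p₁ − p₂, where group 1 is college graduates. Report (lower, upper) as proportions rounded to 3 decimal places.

(0.030, 0.116)

p̂₁ = 389/667 = 0.5832 and p̂₂ = 393/770 = 0.5104.
SE₁ = √(p̂₁(1−p̂₁)/n₁) = √(0.5832·0.4168/667) = 0.01909; SE₂ = √(0.5104·0.4896/770) = 0.01801.
Independent samples: SE of the difference = √(SE₁² + SE₂²) = √(0.0003644281 + 0.0003243601) = 0.02624.
z* for 90% confidence is 1.645, so the margin of error is 1.645 × 0.02624 = 0.04316.
Point estimate p̂₁ − p̂₂ = 0.5832 − 0.5104 = 0.0728.
0.0728 ± 0.04316 → (0.030, 0.116).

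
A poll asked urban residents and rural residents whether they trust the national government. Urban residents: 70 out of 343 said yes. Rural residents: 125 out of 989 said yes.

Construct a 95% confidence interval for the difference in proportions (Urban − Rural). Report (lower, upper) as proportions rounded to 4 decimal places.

(0.0303, 0.1251)

First, p̂₁ = 70/343 = 0.2041; p̂₂ = 125/989 = 0.1264.
The two standard errors are √(0.2041×0.7959/343) = 0.02176 and √(0.1264×0.8736/989) = 0.01057.
Because the samples are independent, SE_diff = √(0.02176² + 0.01057²) = 0.02419.
Using z* = 1.960 for 95%, ME = 1.960 × 0.02419 = 0.04741.
p̂₁ − p̂₂ = 0.0777; interval 0.0777 ± 0.04741 gives (0.0303, 0.1251).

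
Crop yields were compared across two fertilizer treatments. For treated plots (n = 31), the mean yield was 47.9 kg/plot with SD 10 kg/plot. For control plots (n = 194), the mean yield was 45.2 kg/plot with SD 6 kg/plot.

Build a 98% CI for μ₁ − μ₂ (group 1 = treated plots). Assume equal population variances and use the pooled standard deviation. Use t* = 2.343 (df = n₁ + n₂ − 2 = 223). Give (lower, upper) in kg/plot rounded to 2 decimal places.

(-0.33, 5.73)

Pooled variance s_p² = [30·10² + 193·6²] / (31+194−2) = 44.6099, so s_p = 6.6791.
SE_diff = s_p·√(1/n₁ + 1/n₂) = 6.6791·√(1/31 + 1/194) = 1.2919.
t* = 2.343; margin = 2.343 × 1.2919 = 3.0269.
Difference = 47.9 − 45.2 = 2.7000.
2.7000 ± 3.0269 → (-0.33, 5.73).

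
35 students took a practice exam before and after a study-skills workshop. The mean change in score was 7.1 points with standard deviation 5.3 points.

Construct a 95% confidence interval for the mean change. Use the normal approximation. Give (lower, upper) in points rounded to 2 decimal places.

This is a matched-pairs design, so SE = s_d/√n = 5.3/√35 = 0.8959.
Margin = 1.960 × 0.8959 = 1.7560; the interval is 7.1 ± 1.7560 = (5.34, 8.86).

(5.34, 8.86)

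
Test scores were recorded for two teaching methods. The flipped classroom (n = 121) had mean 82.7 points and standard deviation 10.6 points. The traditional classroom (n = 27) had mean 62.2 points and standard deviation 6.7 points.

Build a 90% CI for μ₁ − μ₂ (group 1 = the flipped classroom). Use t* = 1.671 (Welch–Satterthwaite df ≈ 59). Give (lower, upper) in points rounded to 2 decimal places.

(17.81, 23.19)

Standard errors of each mean: 10.6/√121 = 0.9636 and 6.7/√27 = 1.2894.
SE(x̄₁ − x̄₂) = √(0.9636² + 1.2894²) = 1.6097 for independent samples with unequal variances.
With t* = 1.671, the margin is 1.671 × 1.6097 = 2.6898.
x̄₁ − x̄₂ = 82.7 − 62.2 = 20.5000; the interval is 20.5000 ± 2.6898 = (17.81, 23.19).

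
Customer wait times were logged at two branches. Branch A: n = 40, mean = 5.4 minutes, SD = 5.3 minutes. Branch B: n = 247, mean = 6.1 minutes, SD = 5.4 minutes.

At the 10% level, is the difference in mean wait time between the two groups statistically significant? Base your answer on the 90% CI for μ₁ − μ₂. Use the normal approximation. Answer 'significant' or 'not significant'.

Standard errors of each mean: 5.3/√40 = 0.8380 and 5.4/√247 = 0.3436.
SE(x̄₁ − x̄₂) = √(0.8380² + 0.3436²) = 0.9057 for independent samples with unequal variances.
With z* = 1.645, the margin is 1.645 × 0.9057 = 1.4899.
x̄₁ − x̄₂ = 5.4 − 6.1 = -0.7000; the interval is -0.7000 ± 1.4899 = (-2.1899, 0.7899).
The interval (-2.1899, 0.7899) contains 0, so the difference is not significant.

not significant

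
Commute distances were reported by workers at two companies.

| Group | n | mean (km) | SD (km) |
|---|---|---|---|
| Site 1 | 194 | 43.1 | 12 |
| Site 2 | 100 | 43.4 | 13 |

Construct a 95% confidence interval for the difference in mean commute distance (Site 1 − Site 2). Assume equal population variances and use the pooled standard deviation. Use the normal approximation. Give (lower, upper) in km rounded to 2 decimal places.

(-3.28, 2.68)

s_p = √[((n₁−1)s₁² + (n₂−1)s₂²)/(n₁+n₂−2)] = √[(193·12² + 99·13²)/292] = 12.3481.
SE = 12.3481·√(1/194 + 1/100) = 1.5201.
With z* = 1.960, margin = 1.960 × 1.5201 = 2.9794.
x̄₁ − x̄₂ = 43.1 − 43.4 = -0.3000; interval -0.3000 ± 2.9794 = (-3.28, 2.68).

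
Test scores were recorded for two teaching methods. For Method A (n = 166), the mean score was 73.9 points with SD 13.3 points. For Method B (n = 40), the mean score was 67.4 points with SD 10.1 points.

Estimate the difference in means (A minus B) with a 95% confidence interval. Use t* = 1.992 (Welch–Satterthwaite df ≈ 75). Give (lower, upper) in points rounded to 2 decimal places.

Standard errors of each mean: 13.3/√166 = 1.0323 and 10.1/√40 = 1.5970.
SE(x̄₁ − x̄₂) = √(1.0323² + 1.5970²) = 1.9016 for independent samples with unequal variances.
With t* = 1.992, the margin is 1.992 × 1.9016 = 3.7880.
x̄₁ − x̄₂ = 73.9 − 67.4 = 6.5000; the interval is 6.5000 ± 3.7880 = (2.71, 10.29).

(2.71, 10.29)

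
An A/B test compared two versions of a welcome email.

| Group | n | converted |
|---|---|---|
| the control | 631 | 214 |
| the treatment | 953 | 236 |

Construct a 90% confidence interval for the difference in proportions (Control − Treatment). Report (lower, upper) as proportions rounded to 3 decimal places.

(0.053, 0.130)

p̂₁ = 214/631 = 0.3391 and p̂₂ = 236/953 = 0.2476.
SE₁ = √(p̂₁(1−p̂₁)/n₁) = √(0.3391·0.6609/631) = 0.01885; SE₂ = √(0.2476·0.7524/953) = 0.01398.
Independent samples: SE of the difference = √(SE₁² + SE₂²) = √(0.0003553225 + 0.0001954404) = 0.02347.
z* for 90% confidence is 1.645, so the margin of error is 1.645 × 0.02347 = 0.03861.
Point estimate p̂₁ − p̂₂ = 0.3391 − 0.2476 = 0.0915.
0.0915 ± 0.03861 → (0.053, 0.130).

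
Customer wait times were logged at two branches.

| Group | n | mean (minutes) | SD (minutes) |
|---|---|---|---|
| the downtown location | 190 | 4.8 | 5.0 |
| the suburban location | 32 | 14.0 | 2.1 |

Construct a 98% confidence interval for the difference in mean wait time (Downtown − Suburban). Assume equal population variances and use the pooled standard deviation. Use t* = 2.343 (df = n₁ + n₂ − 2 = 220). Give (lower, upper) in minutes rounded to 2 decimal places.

(-11.30, -7.10)

s_p = √[((n₁−1)s₁² + (n₂−1)s₂²)/(n₁+n₂−2)] = √[(189·5.0² + 31·2.1²)/220] = 4.7009.
SE = 4.7009·√(1/190 + 1/32) = 0.8983.
With t* = 2.343, margin = 2.343 × 0.8983 = 2.1047.
x̄₁ − x̄₂ = 4.8 − 14.0 = -9.2000; interval -9.2000 ± 2.1047 = (-11.30, -7.10).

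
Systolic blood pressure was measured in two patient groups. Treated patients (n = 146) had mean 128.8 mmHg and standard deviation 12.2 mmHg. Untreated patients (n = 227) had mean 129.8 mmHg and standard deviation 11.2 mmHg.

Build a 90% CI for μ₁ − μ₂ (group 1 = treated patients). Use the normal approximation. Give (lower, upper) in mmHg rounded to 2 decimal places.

Per-group SEs: s₁/√n₁ = 12.2/√146 = 1.0097, s₂/√n₂ = 11.2/√227 = 0.7434.
Unpooled SE of the difference: √(1.01949409 + 0.55264356) = 1.2538.
Margin of error = z* · SE = 1.645 × 1.2538 = 2.0625.
x̄₁ − x̄₂ = 128.8 − 129.8 = -1.0000.
CI: -1.0000 ± 2.0625 = (-3.06, 1.06).

(-3.06, 1.06)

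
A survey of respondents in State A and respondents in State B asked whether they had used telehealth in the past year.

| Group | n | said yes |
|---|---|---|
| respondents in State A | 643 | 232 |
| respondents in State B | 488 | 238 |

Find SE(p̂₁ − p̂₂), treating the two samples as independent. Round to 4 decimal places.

0.0295

First, p̂₁ = 232/643 = 0.3608; p̂₂ = 238/488 = 0.4877.
The two standard errors are √(0.3608×0.6392/643) = 0.01894 and √(0.4877×0.5123/488) = 0.02263.
Because the samples are independent, SE_diff = √(0.01894² + 0.02263²) = 0.02951.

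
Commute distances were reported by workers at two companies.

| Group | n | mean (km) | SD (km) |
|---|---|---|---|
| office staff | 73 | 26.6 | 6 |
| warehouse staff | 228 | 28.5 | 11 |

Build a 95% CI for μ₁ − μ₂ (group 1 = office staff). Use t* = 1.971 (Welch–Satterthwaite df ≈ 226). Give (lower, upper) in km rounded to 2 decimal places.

(-3.89, 0.09)

SE₁ = s₁/√n₁ = 6/√73 = 0.7022; SE₂ = 11/√228 = 0.7285.
Independent samples, unequal variances: SE_diff = √(SE₁² + SE₂²) = √(0.49308484 + 0.53071225) = 1.0118.
t* = 1.971, so margin of error = 1.971 × 1.0118 = 1.9943.
Difference in means = 26.6 − 28.5 = -1.9000.
-1.9000 ± 1.9943 → (-3.89, 0.09).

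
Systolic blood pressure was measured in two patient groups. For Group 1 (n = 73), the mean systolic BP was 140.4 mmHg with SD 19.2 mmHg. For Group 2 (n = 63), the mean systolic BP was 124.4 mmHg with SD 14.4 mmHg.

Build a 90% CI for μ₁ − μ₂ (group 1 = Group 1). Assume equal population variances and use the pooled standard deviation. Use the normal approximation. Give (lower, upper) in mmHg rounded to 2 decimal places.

(11.15, 20.85)

Pooled variance s_p² = [72·19.2² + 62·14.4²] / (73+63−2) = 294.0179, so s_p = 17.1470.
SE_diff = s_p·√(1/n₁ + 1/n₂) = 17.1470·√(1/73 + 1/63) = 2.9487.
z* = 1.645; margin = 1.645 × 2.9487 = 4.8506.
Difference = 140.4 − 124.4 = 16.0000.
16.0000 ± 4.8506 → (11.15, 20.85).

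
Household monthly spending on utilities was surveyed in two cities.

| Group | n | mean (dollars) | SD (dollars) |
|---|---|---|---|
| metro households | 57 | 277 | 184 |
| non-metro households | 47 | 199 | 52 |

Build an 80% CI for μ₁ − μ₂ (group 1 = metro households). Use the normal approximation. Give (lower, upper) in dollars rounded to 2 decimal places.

(45.28, 110.72)

Per-group SEs: s₁/√n₁ = 184/√57 = 24.3714, s₂/√n₂ = 52/√47 = 7.5850.
Unpooled SE of the difference: √(593.96513796 + 57.532225) = 25.5244.
Margin of error = z* · SE = 1.282 × 25.5244 = 32.7223.
x̄₁ − x̄₂ = 277 − 199 = 78.0000.
CI: 78.0000 ± 32.7223 = (45.28, 110.72).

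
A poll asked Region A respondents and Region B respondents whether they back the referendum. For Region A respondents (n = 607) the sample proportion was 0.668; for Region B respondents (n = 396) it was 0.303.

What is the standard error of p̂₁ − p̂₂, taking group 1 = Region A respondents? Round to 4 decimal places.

0.0300

Each SE is √(p̂(1−p̂)/n): √(0.6680·0.3320/607) = 0.01911 and √(0.3030·0.6970/396) = 0.02309.
SE(p̂₁ − p̂₂) = √(SE₁² + SE₂²) = √(0.0003651921 + 0.0005331481) = 0.02997, since the two samples are independent.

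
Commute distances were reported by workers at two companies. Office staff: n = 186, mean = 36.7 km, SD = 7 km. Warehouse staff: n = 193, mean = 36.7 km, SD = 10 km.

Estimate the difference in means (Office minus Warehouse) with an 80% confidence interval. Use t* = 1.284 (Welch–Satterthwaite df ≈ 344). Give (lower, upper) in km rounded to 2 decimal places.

Per-group SEs: s₁/√n₁ = 7/√186 = 0.5133, s₂/√n₂ = 10/√193 = 0.7198.
Unpooled SE of the difference: √(0.26347689 + 0.51811204) = 0.8841.
Margin of error = t* · SE = 1.284 × 0.8841 = 1.1352.
x̄₁ − x̄₂ = 36.7 − 36.7 = 0.0000.
CI: 0.0000 ± 1.1352 = (-1.14, 1.14).

(-1.14, 1.14)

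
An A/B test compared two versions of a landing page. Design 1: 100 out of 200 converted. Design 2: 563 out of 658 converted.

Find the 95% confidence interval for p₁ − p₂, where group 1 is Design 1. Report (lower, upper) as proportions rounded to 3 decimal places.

(-0.430, -0.281)

First, p̂₁ = 100/200 = 0.5000; p̂₂ = 563/658 = 0.8556.
The two standard errors are √(0.5000×0.5000/200) = 0.03536 and √(0.8556×0.1444/658) = 0.01370.
Because the samples are independent, SE_diff = √(0.03536² + 0.01370²) = 0.03792.
Using z* = 1.960 for 95%, ME = 1.960 × 0.03792 = 0.07432.
p̂₁ − p̂₂ = -0.3556; interval -0.3556 ± 0.07432 gives (-0.430, -0.281).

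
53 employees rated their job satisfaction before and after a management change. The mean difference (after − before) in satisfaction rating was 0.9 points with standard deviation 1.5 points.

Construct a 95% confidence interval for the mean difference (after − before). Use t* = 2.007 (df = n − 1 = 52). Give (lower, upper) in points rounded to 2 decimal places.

This is a matched-pairs design, so SE = s_d/√n = 1.5/√53 = 0.2060.
Margin = 2.007 × 0.2060 = 0.4134; the interval is 0.9 ± 0.4134 = (0.49, 1.31).

(0.49, 1.31)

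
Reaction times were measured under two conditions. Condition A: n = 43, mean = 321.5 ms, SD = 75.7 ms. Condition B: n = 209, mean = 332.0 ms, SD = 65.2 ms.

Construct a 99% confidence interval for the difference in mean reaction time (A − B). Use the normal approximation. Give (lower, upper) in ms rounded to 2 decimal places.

(-42.43, 21.43)

Standard errors of each mean: 75.7/√43 = 11.5441 and 65.2/√209 = 4.5100.
SE(x̄₁ − x̄₂) = √(11.5441² + 4.5100²) = 12.3938 for independent samples with unequal variances.
With z* = 2.576, the margin is 2.576 × 12.3938 = 31.9264.
x̄₁ − x̄₂ = 321.5 − 332.0 = -10.5000; the interval is -10.5000 ± 31.9264 = (-42.43, 21.43).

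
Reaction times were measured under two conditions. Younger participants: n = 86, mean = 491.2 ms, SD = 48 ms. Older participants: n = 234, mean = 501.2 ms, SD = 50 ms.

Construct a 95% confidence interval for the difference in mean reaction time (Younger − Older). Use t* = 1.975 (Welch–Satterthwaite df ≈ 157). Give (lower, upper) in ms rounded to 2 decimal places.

(-22.09, 2.09)

Per-group SEs: s₁/√n₁ = 48/√86 = 5.1760, s₂/√n₂ = 50/√234 = 3.2686.
Unpooled SE of the difference: √(26.790976 + 10.68374596) = 6.1217.
Margin of error = t* · SE = 1.975 × 6.1217 = 12.0904.
x̄₁ − x̄₂ = 491.2 − 501.2 = -10.0000.
CI: -10.0000 ± 12.0904 = (-22.09, 2.09).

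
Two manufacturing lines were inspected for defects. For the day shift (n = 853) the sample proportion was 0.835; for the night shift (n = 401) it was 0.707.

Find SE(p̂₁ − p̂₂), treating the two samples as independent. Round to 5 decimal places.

The two standard errors are √(0.8350×0.1650/853) = 0.01271 and √(0.7070×0.2930/401) = 0.02273.
Because the samples are independent, SE_diff = √(0.01271² + 0.02273²) = 0.02604.

0.02604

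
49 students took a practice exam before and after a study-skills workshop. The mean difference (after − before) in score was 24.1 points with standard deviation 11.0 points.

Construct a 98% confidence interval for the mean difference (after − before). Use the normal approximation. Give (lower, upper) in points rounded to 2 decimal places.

This is a matched-pairs design, so SE = s_d/√n = 11.0/√49 = 1.5714.
Margin = 2.326 × 1.5714 = 3.6551; the interval is 24.1 ± 3.6551 = (20.44, 27.76).

(20.44, 27.76)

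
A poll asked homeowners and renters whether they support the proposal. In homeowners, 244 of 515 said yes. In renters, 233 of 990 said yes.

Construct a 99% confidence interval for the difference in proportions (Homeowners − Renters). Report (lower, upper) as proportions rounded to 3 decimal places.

First, p̂₁ = 244/515 = 0.4738; p̂₂ = 233/990 = 0.2354.
The two standard errors are √(0.4738×0.5262/515) = 0.02200 and √(0.2354×0.7646/990) = 0.01348.
Because the samples are independent, SE_diff = √(0.02200² + 0.01348²) = 0.02580.
Using z* = 2.576 for 99%, ME = 2.576 × 0.02580 = 0.06646.
p̂₁ − p̂₂ = 0.2384; interval 0.2384 ± 0.06646 gives (0.172, 0.305).

(0.172, 0.305)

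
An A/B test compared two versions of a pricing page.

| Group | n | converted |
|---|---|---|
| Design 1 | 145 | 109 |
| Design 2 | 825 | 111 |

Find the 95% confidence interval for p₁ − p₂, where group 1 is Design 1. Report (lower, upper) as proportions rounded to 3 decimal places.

(0.543, 0.691)

Sample proportions: 109/145 = 0.7517, 111/825 = 0.1345.
Each SE is √(p̂(1−p̂)/n): √(0.7517·0.2483/145) = 0.03588 and √(0.1345·0.8655/825) = 0.01188.
SE(p̂₁ − p̂₂) = √(SE₁² + SE₂²) = √(0.0012873744 + 0.0001411344) = 0.03780, since the two samples are independent.
At 95% confidence z* = 1.960; margin = 1.960 × 0.03780 = 0.07409.
The difference is 0.7517 − 0.1345 = 0.6172, so the interval is 0.6172 ± 0.07409 = (0.543, 0.691).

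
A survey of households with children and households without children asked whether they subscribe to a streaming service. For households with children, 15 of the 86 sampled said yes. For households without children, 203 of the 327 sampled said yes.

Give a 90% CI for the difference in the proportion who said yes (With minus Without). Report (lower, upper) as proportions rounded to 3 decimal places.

p̂₁ = 15/86 = 0.1744 and p̂₂ = 203/327 = 0.6208.
SE₁ = √(p̂₁(1−p̂₁)/n₁) = √(0.1744·0.8256/86) = 0.04092; SE₂ = √(0.6208·0.3792/327) = 0.02683.
Independent samples: SE of the difference = √(SE₁² + SE₂²) = √(0.0016744464 + 0.0007198489) = 0.04893.
z* for 90% confidence is 1.645, so the margin of error is 1.645 × 0.04893 = 0.08049.
Point estimate p̂₁ − p̂₂ = 0.1744 − 0.6208 = -0.4464.
-0.4464 ± 0.08049 → (-0.527, -0.366).

(-0.527, -0.366)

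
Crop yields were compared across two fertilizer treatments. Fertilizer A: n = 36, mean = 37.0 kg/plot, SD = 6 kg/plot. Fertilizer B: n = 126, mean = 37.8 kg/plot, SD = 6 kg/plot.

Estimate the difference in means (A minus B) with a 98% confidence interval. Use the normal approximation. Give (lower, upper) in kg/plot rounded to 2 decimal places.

(-3.44, 1.84)

SE₁ = s₁/√n₁ = 6/√36 = 1.0000; SE₂ = 6/√126 = 0.5345.
Independent samples, unequal variances: SE_diff = √(SE₁² + SE₂²) = √(1.0 + 0.28569025) = 1.1339.
z* = 2.326, so margin of error = 2.326 × 1.1339 = 2.6375.
Difference in means = 37.0 − 37.8 = -0.8000.
-0.8000 ± 2.6375 → (-3.44, 1.84).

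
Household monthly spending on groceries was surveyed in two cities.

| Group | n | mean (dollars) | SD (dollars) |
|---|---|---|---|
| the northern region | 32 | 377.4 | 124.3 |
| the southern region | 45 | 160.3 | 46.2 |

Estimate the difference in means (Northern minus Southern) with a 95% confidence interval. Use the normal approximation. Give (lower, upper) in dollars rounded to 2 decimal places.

SE₁ = s₁/√n₁ = 124.3/√32 = 21.9733; SE₂ = 46.2/√45 = 6.8871.
Independent samples, unequal variances: SE_diff = √(SE₁² + SE₂²) = √(482.82591289 + 47.43214641) = 23.0273.
z* = 1.960, so margin of error = 1.960 × 23.0273 = 45.1335.
Difference in means = 377.4 − 160.3 = 217.1000.
217.1000 ± 45.1335 → (171.97, 262.23).

(171.97, 262.23)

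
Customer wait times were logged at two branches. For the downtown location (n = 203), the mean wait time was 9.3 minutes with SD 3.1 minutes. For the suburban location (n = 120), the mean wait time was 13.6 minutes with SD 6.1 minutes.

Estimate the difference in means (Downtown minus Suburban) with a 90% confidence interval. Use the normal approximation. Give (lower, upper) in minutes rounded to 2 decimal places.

(-5.28, -3.32)

Per-group SEs: s₁/√n₁ = 3.1/√203 = 0.2176, s₂/√n₂ = 6.1/√120 = 0.5569.
Unpooled SE of the difference: √(0.04734976 + 0.31013761) = 0.5979.
Margin of error = z* · SE = 1.645 × 0.5979 = 0.9835.
x̄₁ − x̄₂ = 9.3 − 13.6 = -4.3000.
CI: -4.3000 ± 0.9835 = (-5.28, -3.32).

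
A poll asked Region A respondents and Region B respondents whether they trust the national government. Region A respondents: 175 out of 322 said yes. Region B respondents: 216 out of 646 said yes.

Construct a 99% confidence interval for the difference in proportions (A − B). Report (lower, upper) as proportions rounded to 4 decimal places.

(0.1231, 0.2951)

First, p̂₁ = 175/322 = 0.5435; p̂₂ = 216/646 = 0.3344.
The two standard errors are √(0.5435×0.4565/322) = 0.02776 and √(0.3344×0.6656/646) = 0.01856.
Because the samples are independent, SE_diff = √(0.02776² + 0.01856²) = 0.03339.
Using z* = 2.576 for 99%, ME = 2.576 × 0.03339 = 0.08601.
p̂₁ − p̂₂ = 0.2091; interval 0.2091 ± 0.08601 gives (0.1231, 0.2951).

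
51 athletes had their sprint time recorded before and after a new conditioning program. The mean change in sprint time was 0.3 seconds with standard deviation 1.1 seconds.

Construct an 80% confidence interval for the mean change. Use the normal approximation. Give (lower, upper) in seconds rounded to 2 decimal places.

This is a matched-pairs design, so SE = s_d/√n = 1.1/√51 = 0.1540.
Margin = 1.282 × 0.1540 = 0.1974; the interval is 0.3 ± 0.1974 = (0.10, 0.50).

(0.10, 0.50)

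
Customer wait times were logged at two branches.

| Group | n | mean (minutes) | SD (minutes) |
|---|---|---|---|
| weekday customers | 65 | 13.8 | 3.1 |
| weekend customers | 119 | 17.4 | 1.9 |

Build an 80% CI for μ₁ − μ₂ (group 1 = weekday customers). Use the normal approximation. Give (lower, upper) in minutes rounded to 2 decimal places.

(-4.14, -3.06)

SE₁ = s₁/√n₁ = 3.1/√65 = 0.3845; SE₂ = 1.9/√119 = 0.1742.
Independent samples, unequal variances: SE_diff = √(SE₁² + SE₂²) = √(0.14784025 + 0.03034564) = 0.4221.
z* = 1.282, so margin of error = 1.282 × 0.4221 = 0.5411.
Difference in means = 13.8 − 17.4 = -3.6000.
-3.6000 ± 0.5411 → (-4.14, -3.06).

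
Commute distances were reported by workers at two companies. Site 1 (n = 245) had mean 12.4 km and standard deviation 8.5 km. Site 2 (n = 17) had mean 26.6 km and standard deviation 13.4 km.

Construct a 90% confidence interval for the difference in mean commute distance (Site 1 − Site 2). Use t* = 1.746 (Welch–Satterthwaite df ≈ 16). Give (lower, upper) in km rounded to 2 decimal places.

Per-group SEs: s₁/√n₁ = 8.5/√245 = 0.5430, s₂/√n₂ = 13.4/√17 = 3.2500.
Unpooled SE of the difference: √(0.294849 + 10.5625) = 3.2950.
Margin of error = t* · SE = 1.746 × 3.2950 = 5.7531.
x̄₁ − x̄₂ = 12.4 − 26.6 = -14.2000.
CI: -14.2000 ± 5.7531 = (-19.95, -8.45).

(-19.95, -8.45)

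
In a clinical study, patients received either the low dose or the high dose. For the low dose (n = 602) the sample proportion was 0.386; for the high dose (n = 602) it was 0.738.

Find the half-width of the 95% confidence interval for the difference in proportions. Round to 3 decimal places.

0.052

The two standard errors are √(0.3860×0.6140/602) = 0.01984 and √(0.7380×0.2620/602) = 0.01792.
Because the samples are independent, SE_diff = √(0.01984² + 0.01792²) = 0.02673.
Using z* = 1.960 for 95%, ME = 1.960 × 0.02673 = 0.05239.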